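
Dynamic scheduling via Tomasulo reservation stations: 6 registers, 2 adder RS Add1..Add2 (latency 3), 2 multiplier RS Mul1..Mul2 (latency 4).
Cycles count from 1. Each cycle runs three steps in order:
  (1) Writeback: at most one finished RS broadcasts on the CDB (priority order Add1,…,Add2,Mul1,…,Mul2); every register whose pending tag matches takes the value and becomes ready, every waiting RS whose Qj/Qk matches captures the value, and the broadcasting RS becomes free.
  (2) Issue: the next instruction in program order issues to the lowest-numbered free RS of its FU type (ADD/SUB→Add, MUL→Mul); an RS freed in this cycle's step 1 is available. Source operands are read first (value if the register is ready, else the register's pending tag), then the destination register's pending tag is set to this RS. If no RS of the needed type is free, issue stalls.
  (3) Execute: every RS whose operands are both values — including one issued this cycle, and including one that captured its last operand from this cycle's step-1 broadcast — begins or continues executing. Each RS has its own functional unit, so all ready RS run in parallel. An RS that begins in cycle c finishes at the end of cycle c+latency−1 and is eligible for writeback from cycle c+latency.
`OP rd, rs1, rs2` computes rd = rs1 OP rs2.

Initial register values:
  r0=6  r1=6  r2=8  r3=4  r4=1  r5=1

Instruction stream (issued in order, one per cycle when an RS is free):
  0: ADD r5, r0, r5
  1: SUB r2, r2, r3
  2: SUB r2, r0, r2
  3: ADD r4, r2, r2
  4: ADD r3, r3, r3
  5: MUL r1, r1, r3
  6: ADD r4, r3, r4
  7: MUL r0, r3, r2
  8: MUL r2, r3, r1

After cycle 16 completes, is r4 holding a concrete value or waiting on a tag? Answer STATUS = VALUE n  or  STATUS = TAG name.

STATUS = VALUE 12

c1: issue ADD r5<-Add1 | r0:6,r1:6,r2:8,r3:4,r4:1,r5:Add1
c2: issue SUB r2<-Add2 | r0:6,r1:6,r2:Add2,r3:4,r4:1,r5:Add1
c3: stall | r0:6,r1:6,r2:Add2,r3:4,r4:1,r5:Add1
c4: CDB Add1=7; issue SUB r2<-Add1 | r0:6,r1:6,r2:Add1,r3:4,r4:1,r5:7
c5: CDB Add2=4; issue ADD r4<-Add2 | r0:6,r1:6,r2:Add1,r3:4,r4:Add2,r5:7
c6: stall | r0:6,r1:6,r2:Add1,r3:4,r4:Add2,r5:7
c7: stall | r0:6,r1:6,r2:Add1,r3:4,r4:Add2,r5:7
c8: CDB Add1=2; issue ADD r3<-Add1 | r0:6,r1:6,r2:2,r3:Add1,r4:Add2,r5:7
c9: issue MUL r1<-Mul1 | r0:6,r1:Mul1,r2:2,r3:Add1,r4:Add2,r5:7
c10: stall | r0:6,r1:Mul1,r2:2,r3:Add1,r4:Add2,r5:7
c11: CDB Add1=8; issue ADD r4<-Add1 | r0:6,r1:Mul1,r2:2,r3:8,r4:Add1,r5:7
c12: CDB Add2=4; issue MUL r0<-Mul2 | r0:Mul2,r1:Mul1,r2:2,r3:8,r4:Add1,r5:7
c13: stall | r0:Mul2,r1:Mul1,r2:2,r3:8,r4:Add1,r5:7
c14: stall | r0:Mul2,r1:Mul1,r2:2,r3:8,r4:Add1,r5:7
c15: CDB Add1=12; stall | r0:Mul2,r1:Mul1,r2:2,r3:8,r4:12,r5:7
c16: CDB Mul1=48; issue MUL r2<-Mul1 | r0:Mul2,r1:48,r2:Mul1,r3:8,r4:12,r5:7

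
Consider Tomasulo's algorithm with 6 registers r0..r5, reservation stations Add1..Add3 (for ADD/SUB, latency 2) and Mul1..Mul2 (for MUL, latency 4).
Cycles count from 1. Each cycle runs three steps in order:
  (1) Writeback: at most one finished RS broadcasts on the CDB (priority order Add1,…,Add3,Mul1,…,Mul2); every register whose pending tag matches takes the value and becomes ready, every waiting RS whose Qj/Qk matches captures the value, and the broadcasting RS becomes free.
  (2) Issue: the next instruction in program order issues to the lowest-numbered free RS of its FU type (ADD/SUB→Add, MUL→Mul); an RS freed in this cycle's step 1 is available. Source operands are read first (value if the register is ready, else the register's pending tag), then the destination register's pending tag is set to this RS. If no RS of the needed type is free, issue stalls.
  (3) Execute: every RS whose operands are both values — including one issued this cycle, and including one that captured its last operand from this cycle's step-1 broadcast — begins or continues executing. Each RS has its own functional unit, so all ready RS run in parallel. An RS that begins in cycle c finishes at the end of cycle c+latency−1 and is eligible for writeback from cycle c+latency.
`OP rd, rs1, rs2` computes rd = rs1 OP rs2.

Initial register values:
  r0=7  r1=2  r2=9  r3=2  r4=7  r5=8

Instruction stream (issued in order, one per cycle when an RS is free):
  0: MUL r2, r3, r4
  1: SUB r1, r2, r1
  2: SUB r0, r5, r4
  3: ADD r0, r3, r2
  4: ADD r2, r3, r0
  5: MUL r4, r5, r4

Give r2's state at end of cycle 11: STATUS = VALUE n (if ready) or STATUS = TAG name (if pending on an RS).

cycle 1: issue MUL r2<-Mul1 // r0:7,r1:2,r2:Mul1,r3:2,r4:7,r5:8
cycle 2: issue SUB r1<-Add1 // r0:7,r1:Add1,r2:Mul1,r3:2,r4:7,r5:8
cycle 3: issue SUB r0<-Add2 // r0:Add2,r1:Add1,r2:Mul1,r3:2,r4:7,r5:8
cycle 4: issue ADD r0<-Add3 // r0:Add3,r1:Add1,r2:Mul1,r3:2,r4:7,r5:8
cycle 5: CDB Add2=1; issue ADD r2<-Add2 // r0:Add3,r1:Add1,r2:Add2,r3:2,r4:7,r5:8
cycle 6: CDB Mul1=14; issue MUL r4<-Mul1 // r0:Add3,r1:Add1,r2:Add2,r3:2,r4:Mul1,r5:8
cycle 7: - // r0:Add3,r1:Add1,r2:Add2,r3:2,r4:Mul1,r5:8
cycle 8: CDB Add1=12 // r0:Add3,r1:12,r2:Add2,r3:2,r4:Mul1,r5:8
cycle 9: CDB Add3=16 // r0:16,r1:12,r2:Add2,r3:2,r4:Mul1,r5:8
cycle 10: CDB Mul1=56 // r0:16,r1:12,r2:Add2,r3:2,r4:56,r5:8
cycle 11: CDB Add2=18 // r0:16,r1:12,r2:18,r3:2,r4:56,r5:8

STATUS = VALUE 18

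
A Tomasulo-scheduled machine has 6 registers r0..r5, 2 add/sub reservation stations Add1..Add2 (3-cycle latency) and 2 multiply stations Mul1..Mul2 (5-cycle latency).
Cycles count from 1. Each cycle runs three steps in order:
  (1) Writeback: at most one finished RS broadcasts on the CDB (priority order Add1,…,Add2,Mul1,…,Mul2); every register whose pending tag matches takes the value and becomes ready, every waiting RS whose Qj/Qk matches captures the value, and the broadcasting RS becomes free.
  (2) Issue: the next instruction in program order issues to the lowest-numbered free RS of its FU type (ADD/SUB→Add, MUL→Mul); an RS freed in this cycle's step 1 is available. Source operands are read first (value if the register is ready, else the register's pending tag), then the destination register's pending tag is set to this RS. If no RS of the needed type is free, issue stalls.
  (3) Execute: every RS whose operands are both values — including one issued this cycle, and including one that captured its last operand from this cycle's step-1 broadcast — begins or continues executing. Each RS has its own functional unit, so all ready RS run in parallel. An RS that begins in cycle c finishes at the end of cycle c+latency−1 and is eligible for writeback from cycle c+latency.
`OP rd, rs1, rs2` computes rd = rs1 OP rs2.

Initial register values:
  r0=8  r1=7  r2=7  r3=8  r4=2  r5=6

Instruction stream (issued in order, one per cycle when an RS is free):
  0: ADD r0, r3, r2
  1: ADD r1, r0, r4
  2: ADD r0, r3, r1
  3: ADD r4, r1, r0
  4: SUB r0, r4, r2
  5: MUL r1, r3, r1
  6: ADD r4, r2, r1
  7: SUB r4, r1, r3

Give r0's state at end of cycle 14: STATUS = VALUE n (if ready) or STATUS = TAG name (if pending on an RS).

c1: issue ADD r0<-Add1 | r0:Add1,r1:7,r2:7,r3:8,r4:2,r5:6
c2: issue ADD r1<-Add2 | r0:Add1,r1:Add2,r2:7,r3:8,r4:2,r5:6
c3: stall | r0:Add1,r1:Add2,r2:7,r3:8,r4:2,r5:6
c4: CDB Add1=15; issue ADD r0<-Add1 | r0:Add1,r1:Add2,r2:7,r3:8,r4:2,r5:6
c5: stall | r0:Add1,r1:Add2,r2:7,r3:8,r4:2,r5:6
c6: stall | r0:Add1,r1:Add2,r2:7,r3:8,r4:2,r5:6
c7: CDB Add2=17; issue ADD r4<-Add2 | r0:Add1,r1:17,r2:7,r3:8,r4:Add2,r5:6
c8: stall | r0:Add1,r1:17,r2:7,r3:8,r4:Add2,r5:6
c9: stall | r0:Add1,r1:17,r2:7,r3:8,r4:Add2,r5:6
c10: CDB Add1=25; issue SUB r0<-Add1 | r0:Add1,r1:17,r2:7,r3:8,r4:Add2,r5:6
c11: issue MUL r1<-Mul1 | r0:Add1,r1:Mul1,r2:7,r3:8,r4:Add2,r5:6
c12: stall | r0:Add1,r1:Mul1,r2:7,r3:8,r4:Add2,r5:6
c13: CDB Add2=42; issue ADD r4<-Add2 | r0:Add1,r1:Mul1,r2:7,r3:8,r4:Add2,r5:6
c14: stall | r0:Add1,r1:Mul1,r2:7,r3:8,r4:Add2,r5:6

STATUS = TAG Add1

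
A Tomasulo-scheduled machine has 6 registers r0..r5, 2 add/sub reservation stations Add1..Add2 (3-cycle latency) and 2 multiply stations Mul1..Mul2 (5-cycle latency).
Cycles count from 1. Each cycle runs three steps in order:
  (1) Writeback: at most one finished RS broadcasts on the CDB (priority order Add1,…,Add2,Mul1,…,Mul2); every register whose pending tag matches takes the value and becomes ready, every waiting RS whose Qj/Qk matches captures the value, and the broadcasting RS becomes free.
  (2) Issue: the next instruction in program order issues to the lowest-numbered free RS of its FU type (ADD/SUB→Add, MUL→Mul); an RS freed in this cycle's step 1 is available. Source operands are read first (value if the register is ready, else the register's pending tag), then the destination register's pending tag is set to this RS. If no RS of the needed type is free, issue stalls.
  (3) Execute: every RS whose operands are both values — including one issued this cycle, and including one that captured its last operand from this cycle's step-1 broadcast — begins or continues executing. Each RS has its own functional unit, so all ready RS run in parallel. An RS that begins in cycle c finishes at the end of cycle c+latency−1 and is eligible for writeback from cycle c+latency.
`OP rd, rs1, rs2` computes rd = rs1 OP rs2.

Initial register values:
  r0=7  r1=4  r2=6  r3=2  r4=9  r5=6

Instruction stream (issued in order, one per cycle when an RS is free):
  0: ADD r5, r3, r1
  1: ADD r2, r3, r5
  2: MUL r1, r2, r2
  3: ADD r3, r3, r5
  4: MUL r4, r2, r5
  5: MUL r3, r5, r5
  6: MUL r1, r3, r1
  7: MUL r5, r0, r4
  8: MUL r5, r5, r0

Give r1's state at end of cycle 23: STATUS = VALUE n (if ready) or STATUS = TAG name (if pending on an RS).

c1: issue ADD r5<-Add1 | r0:7,r1:4,r2:6,r3:2,r4:9,r5:Add1
c2: issue ADD r2<-Add2 | r0:7,r1:4,r2:Add2,r3:2,r4:9,r5:Add1
c3: issue MUL r1<-Mul1 | r0:7,r1:Mul1,r2:Add2,r3:2,r4:9,r5:Add1
c4: CDB Add1=6; issue ADD r3<-Add1 | r0:7,r1:Mul1,r2:Add2,r3:Add1,r4:9,r5:6
c5: issue MUL r4<-Mul2 | r0:7,r1:Mul1,r2:Add2,r3:Add1,r4:Mul2,r5:6
c6: stall | r0:7,r1:Mul1,r2:Add2,r3:Add1,r4:Mul2,r5:6
c7: CDB Add1=8; stall | r0:7,r1:Mul1,r2:Add2,r3:8,r4:Mul2,r5:6
c8: CDB Add2=8; stall | r0:7,r1:Mul1,r2:8,r3:8,r4:Mul2,r5:6
c9: stall | r0:7,r1:Mul1,r2:8,r3:8,r4:Mul2,r5:6
c10: stall | r0:7,r1:Mul1,r2:8,r3:8,r4:Mul2,r5:6
c11: stall | r0:7,r1:Mul1,r2:8,r3:8,r4:Mul2,r5:6
c12: stall | r0:7,r1:Mul1,r2:8,r3:8,r4:Mul2,r5:6
c13: CDB Mul1=64; issue MUL r3<-Mul1 | r0:7,r1:64,r2:8,r3:Mul1,r4:Mul2,r5:6
c14: CDB Mul2=48; issue MUL r1<-Mul2 | r0:7,r1:Mul2,r2:8,r3:Mul1,r4:48,r5:6
c15: stall | r0:7,r1:Mul2,r2:8,r3:Mul1,r4:48,r5:6
c16: stall | r0:7,r1:Mul2,r2:8,r3:Mul1,r4:48,r5:6
c17: stall | r0:7,r1:Mul2,r2:8,r3:Mul1,r4:48,r5:6
c18: CDB Mul1=36; issue MUL r5<-Mul1 | r0:7,r1:Mul2,r2:8,r3:36,r4:48,r5:Mul1
c19: stall | r0:7,r1:Mul2,r2:8,r3:36,r4:48,r5:Mul1
c20: stall | r0:7,r1:Mul2,r2:8,r3:36,r4:48,r5:Mul1
c21: stall | r0:7,r1:Mul2,r2:8,r3:36,r4:48,r5:Mul1
c22: stall | r0:7,r1:Mul2,r2:8,r3:36,r4:48,r5:Mul1
c23: CDB Mul1=336; issue MUL r5<-Mul1 | r0:7,r1:Mul2,r2:8,r3:36,r4:48,r5:Mul1

STATUS = TAG Mul2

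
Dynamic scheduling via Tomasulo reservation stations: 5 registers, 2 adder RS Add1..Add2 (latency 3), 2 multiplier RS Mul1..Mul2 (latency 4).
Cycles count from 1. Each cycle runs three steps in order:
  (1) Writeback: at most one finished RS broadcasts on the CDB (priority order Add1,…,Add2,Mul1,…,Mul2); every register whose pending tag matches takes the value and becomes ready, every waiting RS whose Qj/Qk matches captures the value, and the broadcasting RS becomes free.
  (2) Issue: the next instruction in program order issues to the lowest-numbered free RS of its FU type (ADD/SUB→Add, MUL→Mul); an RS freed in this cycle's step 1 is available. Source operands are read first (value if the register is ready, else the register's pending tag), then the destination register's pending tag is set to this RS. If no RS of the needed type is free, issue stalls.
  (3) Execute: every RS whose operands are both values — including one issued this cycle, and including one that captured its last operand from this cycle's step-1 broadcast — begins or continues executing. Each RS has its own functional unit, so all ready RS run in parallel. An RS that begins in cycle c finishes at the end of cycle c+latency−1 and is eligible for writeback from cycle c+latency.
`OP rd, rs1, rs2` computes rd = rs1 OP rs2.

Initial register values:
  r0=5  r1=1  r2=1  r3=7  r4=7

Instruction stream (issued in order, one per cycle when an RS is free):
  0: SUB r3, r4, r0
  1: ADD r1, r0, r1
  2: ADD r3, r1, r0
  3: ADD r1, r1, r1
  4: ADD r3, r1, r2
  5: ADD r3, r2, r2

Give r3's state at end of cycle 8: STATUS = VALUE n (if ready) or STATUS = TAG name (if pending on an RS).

STATUS = TAG Add1

c1: issue SUB r3<-Add1 | r0:5,r1:1,r2:1,r3:Add1,r4:7
c2: issue ADD r1<-Add2 | r0:5,r1:Add2,r2:1,r3:Add1,r4:7
c3: stall | r0:5,r1:Add2,r2:1,r3:Add1,r4:7
c4: CDB Add1=2; issue ADD r3<-Add1 | r0:5,r1:Add2,r2:1,r3:Add1,r4:7
c5: CDB Add2=6; issue ADD r1<-Add2 | r0:5,r1:Add2,r2:1,r3:Add1,r4:7
c6: stall | r0:5,r1:Add2,r2:1,r3:Add1,r4:7
c7: stall | r0:5,r1:Add2,r2:1,r3:Add1,r4:7
c8: CDB Add1=11; issue ADD r3<-Add1 | r0:5,r1:Add2,r2:1,r3:Add1,r4:7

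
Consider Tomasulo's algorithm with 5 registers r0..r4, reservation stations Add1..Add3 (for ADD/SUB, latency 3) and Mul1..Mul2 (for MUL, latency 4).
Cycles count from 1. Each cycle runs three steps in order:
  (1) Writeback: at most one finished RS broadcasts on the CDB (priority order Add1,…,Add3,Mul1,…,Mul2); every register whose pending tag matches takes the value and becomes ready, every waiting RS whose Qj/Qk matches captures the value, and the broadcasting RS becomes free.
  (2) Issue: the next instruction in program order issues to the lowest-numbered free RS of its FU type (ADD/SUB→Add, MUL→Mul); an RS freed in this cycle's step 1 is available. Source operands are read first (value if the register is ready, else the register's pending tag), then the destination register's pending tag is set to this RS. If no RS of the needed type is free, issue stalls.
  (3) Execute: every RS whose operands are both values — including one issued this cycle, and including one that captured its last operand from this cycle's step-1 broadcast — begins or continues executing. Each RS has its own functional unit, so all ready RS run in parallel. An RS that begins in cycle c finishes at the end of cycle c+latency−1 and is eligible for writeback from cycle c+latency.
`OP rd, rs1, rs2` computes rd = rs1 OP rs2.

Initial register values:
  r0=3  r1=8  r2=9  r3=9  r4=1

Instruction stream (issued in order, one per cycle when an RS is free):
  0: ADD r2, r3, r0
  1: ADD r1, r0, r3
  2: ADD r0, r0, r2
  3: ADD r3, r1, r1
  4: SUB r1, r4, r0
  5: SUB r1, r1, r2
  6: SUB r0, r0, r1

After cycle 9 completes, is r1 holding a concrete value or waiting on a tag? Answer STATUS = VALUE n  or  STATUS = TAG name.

  c1: issue ADD r2<-Add1  regs: r0:3,r1:8,r2:Add1,r3:9,r4:1
  c2: issue ADD r1<-Add2  regs: r0:3,r1:Add2,r2:Add1,r3:9,r4:1
  c3: issue ADD r0<-Add3  regs: r0:Add3,r1:Add2,r2:Add1,r3:9,r4:1
  c4: CDB Add1=12; issue ADD r3<-Add1  regs: r0:Add3,r1:Add2,r2:12,r3:Add1,r4:1
  c5: CDB Add2=12; issue SUB r1<-Add2  regs: r0:Add3,r1:Add2,r2:12,r3:Add1,r4:1
  c6: stall  regs: r0:Add3,r1:Add2,r2:12,r3:Add1,r4:1
  c7: CDB Add3=15; issue SUB r1<-Add3  regs: r0:15,r1:Add3,r2:12,r3:Add1,r4:1
  c8: CDB Add1=24; issue SUB r0<-Add1  regs: r0:Add1,r1:Add3,r2:12,r3:24,r4:1
  c9: -  regs: r0:Add1,r1:Add3,r2:12,r3:24,r4:1

STATUS = TAG Add3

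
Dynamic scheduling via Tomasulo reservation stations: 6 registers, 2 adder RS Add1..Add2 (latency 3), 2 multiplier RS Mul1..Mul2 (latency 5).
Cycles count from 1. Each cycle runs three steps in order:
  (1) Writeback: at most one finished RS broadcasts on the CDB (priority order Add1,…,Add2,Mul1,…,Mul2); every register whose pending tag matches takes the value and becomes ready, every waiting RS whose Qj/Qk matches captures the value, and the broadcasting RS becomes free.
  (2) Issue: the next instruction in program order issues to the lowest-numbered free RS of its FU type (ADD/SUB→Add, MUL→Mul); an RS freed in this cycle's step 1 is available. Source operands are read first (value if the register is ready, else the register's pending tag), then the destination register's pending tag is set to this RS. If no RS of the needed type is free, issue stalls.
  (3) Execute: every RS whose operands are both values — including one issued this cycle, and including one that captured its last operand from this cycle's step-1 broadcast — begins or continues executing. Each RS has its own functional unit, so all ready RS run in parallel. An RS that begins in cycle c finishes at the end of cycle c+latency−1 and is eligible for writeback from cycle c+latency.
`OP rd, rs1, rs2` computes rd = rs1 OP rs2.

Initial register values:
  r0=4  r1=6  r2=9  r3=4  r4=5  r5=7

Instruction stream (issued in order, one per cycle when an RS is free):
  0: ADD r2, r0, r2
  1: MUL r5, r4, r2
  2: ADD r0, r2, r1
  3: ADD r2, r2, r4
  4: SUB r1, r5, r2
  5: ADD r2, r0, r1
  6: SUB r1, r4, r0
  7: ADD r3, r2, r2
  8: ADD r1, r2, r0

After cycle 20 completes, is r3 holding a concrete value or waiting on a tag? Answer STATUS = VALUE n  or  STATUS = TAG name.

STATUS = VALUE 132

c1: issue ADD r2<-Add1 | r0:4,r1:6,r2:Add1,r3:4,r4:5,r5:7
c2: issue MUL r5<-Mul1 | r0:4,r1:6,r2:Add1,r3:4,r4:5,r5:Mul1
c3: issue ADD r0<-Add2 | r0:Add2,r1:6,r2:Add1,r3:4,r4:5,r5:Mul1
c4: CDB Add1=13; issue ADD r2<-Add1 | r0:Add2,r1:6,r2:Add1,r3:4,r4:5,r5:Mul1
c5: stall | r0:Add2,r1:6,r2:Add1,r3:4,r4:5,r5:Mul1
c6: stall | r0:Add2,r1:6,r2:Add1,r3:4,r4:5,r5:Mul1
c7: CDB Add1=18; issue SUB r1<-Add1 | r0:Add2,r1:Add1,r2:18,r3:4,r4:5,r5:Mul1
c8: CDB Add2=19; issue ADD r2<-Add2 | r0:19,r1:Add1,r2:Add2,r3:4,r4:5,r5:Mul1
c9: CDB Mul1=65; stall | r0:19,r1:Add1,r2:Add2,r3:4,r4:5,r5:65
c10: stall | r0:19,r1:Add1,r2:Add2,r3:4,r4:5,r5:65
c11: stall | r0:19,r1:Add1,r2:Add2,r3:4,r4:5,r5:65
c12: CDB Add1=47; issue SUB r1<-Add1 | r0:19,r1:Add1,r2:Add2,r3:4,r4:5,r5:65
c13: stall | r0:19,r1:Add1,r2:Add2,r3:4,r4:5,r5:65
c14: stall | r0:19,r1:Add1,r2:Add2,r3:4,r4:5,r5:65
c15: CDB Add1=-14; issue ADD r3<-Add1 | r0:19,r1:-14,r2:Add2,r3:Add1,r4:5,r5:65
c16: CDB Add2=66; issue ADD r1<-Add2 | r0:19,r1:Add2,r2:66,r3:Add1,r4:5,r5:65
c17: - | r0:19,r1:Add2,r2:66,r3:Add1,r4:5,r5:65
c18: - | r0:19,r1:Add2,r2:66,r3:Add1,r4:5,r5:65
c19: CDB Add1=132 | r0:19,r1:Add2,r2:66,r3:132,r4:5,r5:65
c20: CDB Add2=85 | r0:19,r1:85,r2:66,r3:132,r4:5,r5:65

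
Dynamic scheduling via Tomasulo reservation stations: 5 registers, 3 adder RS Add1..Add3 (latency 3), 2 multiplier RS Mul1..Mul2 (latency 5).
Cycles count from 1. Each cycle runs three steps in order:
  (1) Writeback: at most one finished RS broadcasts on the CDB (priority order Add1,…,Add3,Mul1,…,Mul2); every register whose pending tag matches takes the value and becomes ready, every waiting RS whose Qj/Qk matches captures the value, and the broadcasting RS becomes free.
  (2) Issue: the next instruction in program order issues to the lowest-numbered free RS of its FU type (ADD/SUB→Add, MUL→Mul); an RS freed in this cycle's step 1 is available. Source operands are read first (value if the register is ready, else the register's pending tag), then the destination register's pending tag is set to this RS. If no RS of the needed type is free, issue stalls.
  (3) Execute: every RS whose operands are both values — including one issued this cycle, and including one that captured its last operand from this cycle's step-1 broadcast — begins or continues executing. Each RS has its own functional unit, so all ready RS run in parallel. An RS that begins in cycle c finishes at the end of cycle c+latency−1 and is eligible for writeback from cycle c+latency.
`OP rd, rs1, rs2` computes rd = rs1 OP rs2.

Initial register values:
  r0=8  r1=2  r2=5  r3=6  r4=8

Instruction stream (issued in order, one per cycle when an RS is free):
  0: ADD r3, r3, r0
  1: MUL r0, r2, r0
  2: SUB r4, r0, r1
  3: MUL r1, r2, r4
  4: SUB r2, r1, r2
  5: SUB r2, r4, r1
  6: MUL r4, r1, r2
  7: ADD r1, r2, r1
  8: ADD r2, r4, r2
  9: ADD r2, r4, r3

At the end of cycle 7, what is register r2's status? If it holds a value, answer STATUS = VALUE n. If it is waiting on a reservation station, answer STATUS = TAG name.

c1: issue ADD r3<-Add1 | r0:8,r1:2,r2:5,r3:Add1,r4:8
c2: issue MUL r0<-Mul1 | r0:Mul1,r1:2,r2:5,r3:Add1,r4:8
c3: issue SUB r4<-Add2 | r0:Mul1,r1:2,r2:5,r3:Add1,r4:Add2
c4: CDB Add1=14; issue MUL r1<-Mul2 | r0:Mul1,r1:Mul2,r2:5,r3:14,r4:Add2
c5: issue SUB r2<-Add1 | r0:Mul1,r1:Mul2,r2:Add1,r3:14,r4:Add2
c6: issue SUB r2<-Add3 | r0:Mul1,r1:Mul2,r2:Add3,r3:14,r4:Add2
c7: CDB Mul1=40; issue MUL r4<-Mul1 | r0:40,r1:Mul2,r2:Add3,r3:14,r4:Mul1

STATUS = TAG Add3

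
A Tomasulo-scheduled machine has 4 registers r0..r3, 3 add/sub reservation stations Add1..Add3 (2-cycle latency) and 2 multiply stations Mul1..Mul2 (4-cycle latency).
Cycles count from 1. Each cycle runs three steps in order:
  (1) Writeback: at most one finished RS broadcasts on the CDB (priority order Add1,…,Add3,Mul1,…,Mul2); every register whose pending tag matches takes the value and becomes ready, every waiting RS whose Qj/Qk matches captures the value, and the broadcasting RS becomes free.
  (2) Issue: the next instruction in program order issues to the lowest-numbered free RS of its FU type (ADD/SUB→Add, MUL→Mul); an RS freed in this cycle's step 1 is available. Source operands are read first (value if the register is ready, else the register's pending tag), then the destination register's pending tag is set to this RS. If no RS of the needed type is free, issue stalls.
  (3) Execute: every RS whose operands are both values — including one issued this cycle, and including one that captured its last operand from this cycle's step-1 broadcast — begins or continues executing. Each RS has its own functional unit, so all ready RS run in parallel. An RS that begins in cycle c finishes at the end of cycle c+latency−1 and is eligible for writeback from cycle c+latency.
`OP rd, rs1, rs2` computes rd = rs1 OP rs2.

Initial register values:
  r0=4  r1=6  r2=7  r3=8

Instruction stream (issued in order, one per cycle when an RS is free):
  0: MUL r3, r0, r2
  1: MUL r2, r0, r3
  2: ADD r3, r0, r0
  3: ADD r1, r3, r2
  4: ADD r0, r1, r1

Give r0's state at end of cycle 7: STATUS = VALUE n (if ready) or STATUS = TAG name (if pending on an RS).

  c1: issue MUL r3<-Mul1  regs: r0:4,r1:6,r2:7,r3:Mul1
  c2: issue MUL r2<-Mul2  regs: r0:4,r1:6,r2:Mul2,r3:Mul1
  c3: issue ADD r3<-Add1  regs: r0:4,r1:6,r2:Mul2,r3:Add1
  c4: issue ADD r1<-Add2  regs: r0:4,r1:Add2,r2:Mul2,r3:Add1
  c5: CDB Add1=8; issue ADD r0<-Add1  regs: r0:Add1,r1:Add2,r2:Mul2,r3:8
  c6: CDB Mul1=28  regs: r0:Add1,r1:Add2,r2:Mul2,r3:8
  c7: -  regs: r0:Add1,r1:Add2,r2:Mul2,r3:8

STATUS = TAG Add1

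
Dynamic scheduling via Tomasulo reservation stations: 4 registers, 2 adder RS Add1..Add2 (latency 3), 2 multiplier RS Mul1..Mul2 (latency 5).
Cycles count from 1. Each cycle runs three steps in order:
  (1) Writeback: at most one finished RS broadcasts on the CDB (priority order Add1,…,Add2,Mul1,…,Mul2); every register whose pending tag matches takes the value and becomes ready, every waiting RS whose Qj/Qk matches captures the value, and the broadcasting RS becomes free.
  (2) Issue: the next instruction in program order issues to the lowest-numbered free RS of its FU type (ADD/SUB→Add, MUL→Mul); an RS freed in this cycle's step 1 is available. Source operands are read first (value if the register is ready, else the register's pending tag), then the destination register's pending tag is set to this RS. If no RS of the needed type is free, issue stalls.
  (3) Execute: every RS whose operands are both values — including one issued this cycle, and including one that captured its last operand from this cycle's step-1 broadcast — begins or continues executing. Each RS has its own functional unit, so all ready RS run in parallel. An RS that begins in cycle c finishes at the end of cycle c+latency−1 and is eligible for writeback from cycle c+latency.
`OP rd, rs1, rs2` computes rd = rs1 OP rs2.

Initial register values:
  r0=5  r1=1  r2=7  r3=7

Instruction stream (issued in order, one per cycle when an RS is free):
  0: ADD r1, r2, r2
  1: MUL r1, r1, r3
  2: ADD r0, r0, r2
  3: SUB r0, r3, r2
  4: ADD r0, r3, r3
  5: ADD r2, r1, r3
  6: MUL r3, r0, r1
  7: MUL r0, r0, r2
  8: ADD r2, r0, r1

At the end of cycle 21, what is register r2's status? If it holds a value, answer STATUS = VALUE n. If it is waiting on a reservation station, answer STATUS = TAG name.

cycle 1: issue ADD r1<-Add1 // r0:5,r1:Add1,r2:7,r3:7
cycle 2: issue MUL r1<-Mul1 // r0:5,r1:Mul1,r2:7,r3:7
cycle 3: issue ADD r0<-Add2 // r0:Add2,r1:Mul1,r2:7,r3:7
cycle 4: CDB Add1=14; issue SUB r0<-Add1 // r0:Add1,r1:Mul1,r2:7,r3:7
cycle 5: stall // r0:Add1,r1:Mul1,r2:7,r3:7
cycle 6: CDB Add2=12; issue ADD r0<-Add2 // r0:Add2,r1:Mul1,r2:7,r3:7
cycle 7: CDB Add1=0; issue ADD r2<-Add1 // r0:Add2,r1:Mul1,r2:Add1,r3:7
cycle 8: issue MUL r3<-Mul2 // r0:Add2,r1:Mul1,r2:Add1,r3:Mul2
cycle 9: CDB Add2=14; stall // r0:14,r1:Mul1,r2:Add1,r3:Mul2
cycle 10: CDB Mul1=98; issue MUL r0<-Mul1 // r0:Mul1,r1:98,r2:Add1,r3:Mul2
cycle 11: issue ADD r2<-Add2 // r0:Mul1,r1:98,r2:Add2,r3:Mul2
cycle 12: - // r0:Mul1,r1:98,r2:Add2,r3:Mul2
cycle 13: CDB Add1=105 // r0:Mul1,r1:98,r2:Add2,r3:Mul2
cycle 14: - // r0:Mul1,r1:98,r2:Add2,r3:Mul2
cycle 15: CDB Mul2=1372 // r0:Mul1,r1:98,r2:Add2,r3:1372
cycle 16: - // r0:Mul1,r1:98,r2:Add2,r3:1372
cycle 17: - // r0:Mul1,r1:98,r2:Add2,r3:1372
cycle 18: CDB Mul1=1470 // r0:1470,r1:98,r2:Add2,r3:1372
cycle 19: - // r0:1470,r1:98,r2:Add2,r3:1372
cycle 20: - // r0:1470,r1:98,r2:Add2,r3:1372
cycle 21: CDB Add2=1568 // r0:1470,r1:98,r2:1568,r3:1372

STATUS = VALUE 1568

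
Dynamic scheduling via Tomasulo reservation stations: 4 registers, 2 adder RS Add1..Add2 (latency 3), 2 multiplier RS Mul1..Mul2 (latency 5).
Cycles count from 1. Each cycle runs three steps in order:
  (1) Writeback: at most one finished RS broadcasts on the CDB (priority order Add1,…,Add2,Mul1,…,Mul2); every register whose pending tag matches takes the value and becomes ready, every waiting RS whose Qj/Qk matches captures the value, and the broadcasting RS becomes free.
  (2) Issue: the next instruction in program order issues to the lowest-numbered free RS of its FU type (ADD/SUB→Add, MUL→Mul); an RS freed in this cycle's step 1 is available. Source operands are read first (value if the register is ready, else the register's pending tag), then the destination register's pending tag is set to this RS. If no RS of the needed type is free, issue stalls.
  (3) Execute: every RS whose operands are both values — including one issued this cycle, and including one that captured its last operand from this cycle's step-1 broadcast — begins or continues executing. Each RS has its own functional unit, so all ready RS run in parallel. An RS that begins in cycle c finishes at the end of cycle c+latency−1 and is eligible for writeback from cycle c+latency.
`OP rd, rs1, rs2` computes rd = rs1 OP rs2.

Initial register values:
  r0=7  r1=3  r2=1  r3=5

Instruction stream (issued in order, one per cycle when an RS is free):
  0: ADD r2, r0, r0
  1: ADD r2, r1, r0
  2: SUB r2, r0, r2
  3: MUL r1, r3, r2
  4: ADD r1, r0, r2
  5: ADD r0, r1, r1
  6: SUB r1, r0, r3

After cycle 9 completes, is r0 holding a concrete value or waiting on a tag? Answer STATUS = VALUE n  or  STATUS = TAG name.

cycle 1: issue ADD r2<-Add1 // r0:7,r1:3,r2:Add1,r3:5
cycle 2: issue ADD r2<-Add2 // r0:7,r1:3,r2:Add2,r3:5
cycle 3: stall // r0:7,r1:3,r2:Add2,r3:5
cycle 4: CDB Add1=14; issue SUB r2<-Add1 // r0:7,r1:3,r2:Add1,r3:5
cycle 5: CDB Add2=10; issue MUL r1<-Mul1 // r0:7,r1:Mul1,r2:Add1,r3:5
cycle 6: issue ADD r1<-Add2 // r0:7,r1:Add2,r2:Add1,r3:5
cycle 7: stall // r0:7,r1:Add2,r2:Add1,r3:5
cycle 8: CDB Add1=-3; issue ADD r0<-Add1 // r0:Add1,r1:Add2,r2:-3,r3:5
cycle 9: stall // r0:Add1,r1:Add2,r2:-3,r3:5

STATUS = TAG Add1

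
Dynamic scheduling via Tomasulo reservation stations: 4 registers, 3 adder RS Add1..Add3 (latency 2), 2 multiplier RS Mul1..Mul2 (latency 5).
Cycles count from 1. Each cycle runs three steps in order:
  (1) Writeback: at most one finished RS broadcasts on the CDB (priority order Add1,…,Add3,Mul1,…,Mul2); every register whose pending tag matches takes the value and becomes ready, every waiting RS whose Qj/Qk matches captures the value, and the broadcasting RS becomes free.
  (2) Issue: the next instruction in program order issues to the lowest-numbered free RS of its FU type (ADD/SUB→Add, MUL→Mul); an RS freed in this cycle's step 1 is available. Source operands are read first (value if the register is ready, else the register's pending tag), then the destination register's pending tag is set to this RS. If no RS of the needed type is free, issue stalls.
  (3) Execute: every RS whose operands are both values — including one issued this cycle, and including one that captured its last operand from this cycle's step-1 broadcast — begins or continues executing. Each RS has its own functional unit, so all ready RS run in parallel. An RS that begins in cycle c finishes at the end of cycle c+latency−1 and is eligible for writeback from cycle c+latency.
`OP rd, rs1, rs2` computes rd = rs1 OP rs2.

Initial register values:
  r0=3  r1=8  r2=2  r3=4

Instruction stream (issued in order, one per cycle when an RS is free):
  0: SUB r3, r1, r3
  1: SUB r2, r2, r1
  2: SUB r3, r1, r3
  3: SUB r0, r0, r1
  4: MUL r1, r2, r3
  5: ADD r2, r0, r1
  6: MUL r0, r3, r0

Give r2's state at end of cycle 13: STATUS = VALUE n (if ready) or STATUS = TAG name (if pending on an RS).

c1: issue SUB r3<-Add1 | r0:3,r1:8,r2:2,r3:Add1
c2: issue SUB r2<-Add2 | r0:3,r1:8,r2:Add2,r3:Add1
c3: CDB Add1=4; issue SUB r3<-Add1 | r0:3,r1:8,r2:Add2,r3:Add1
c4: CDB Add2=-6; issue SUB r0<-Add2 | r0:Add2,r1:8,r2:-6,r3:Add1
c5: CDB Add1=4; issue MUL r1<-Mul1 | r0:Add2,r1:Mul1,r2:-6,r3:4
c6: CDB Add2=-5; issue ADD r2<-Add1 | r0:-5,r1:Mul1,r2:Add1,r3:4
c7: issue MUL r0<-Mul2 | r0:Mul2,r1:Mul1,r2:Add1,r3:4
c8: - | r0:Mul2,r1:Mul1,r2:Add1,r3:4
c9: - | r0:Mul2,r1:Mul1,r2:Add1,r3:4
c10: CDB Mul1=-24 | r0:Mul2,r1:-24,r2:Add1,r3:4
c11: - | r0:Mul2,r1:-24,r2:Add1,r3:4
c12: CDB Add1=-29 | r0:Mul2,r1:-24,r2:-29,r3:4
c13: CDB Mul2=-20 | r0:-20,r1:-24,r2:-29,r3:4

STATUS = VALUE -29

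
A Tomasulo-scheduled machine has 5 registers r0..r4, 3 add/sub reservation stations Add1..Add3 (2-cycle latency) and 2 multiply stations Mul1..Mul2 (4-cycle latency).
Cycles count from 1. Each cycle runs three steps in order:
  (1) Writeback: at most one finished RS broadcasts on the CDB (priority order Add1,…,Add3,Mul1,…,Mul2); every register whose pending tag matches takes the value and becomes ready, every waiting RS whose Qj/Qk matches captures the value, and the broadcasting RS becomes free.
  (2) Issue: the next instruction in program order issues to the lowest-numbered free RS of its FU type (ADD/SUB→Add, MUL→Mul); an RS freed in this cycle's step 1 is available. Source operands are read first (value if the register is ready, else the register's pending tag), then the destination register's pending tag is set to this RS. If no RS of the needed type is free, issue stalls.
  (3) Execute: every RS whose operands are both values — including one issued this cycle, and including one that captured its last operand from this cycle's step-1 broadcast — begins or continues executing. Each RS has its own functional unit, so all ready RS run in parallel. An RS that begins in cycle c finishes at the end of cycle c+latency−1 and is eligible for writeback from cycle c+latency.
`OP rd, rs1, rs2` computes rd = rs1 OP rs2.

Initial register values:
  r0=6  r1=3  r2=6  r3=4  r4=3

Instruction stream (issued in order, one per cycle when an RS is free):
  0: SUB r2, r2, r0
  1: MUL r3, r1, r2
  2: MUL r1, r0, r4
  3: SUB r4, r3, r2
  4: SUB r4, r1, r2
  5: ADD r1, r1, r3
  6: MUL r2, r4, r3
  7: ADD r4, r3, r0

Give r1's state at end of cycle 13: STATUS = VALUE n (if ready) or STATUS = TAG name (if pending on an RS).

cycle 1: issue SUB r2<-Add1 // r0:6,r1:3,r2:Add1,r3:4,r4:3
cycle 2: issue MUL r3<-Mul1 // r0:6,r1:3,r2:Add1,r3:Mul1,r4:3
cycle 3: CDB Add1=0; issue MUL r1<-Mul2 // r0:6,r1:Mul2,r2:0,r3:Mul1,r4:3
cycle 4: issue SUB r4<-Add1 // r0:6,r1:Mul2,r2:0,r3:Mul1,r4:Add1
cycle 5: issue SUB r4<-Add2 // r0:6,r1:Mul2,r2:0,r3:Mul1,r4:Add2
cycle 6: issue ADD r1<-Add3 // r0:6,r1:Add3,r2:0,r3:Mul1,r4:Add2
cycle 7: CDB Mul1=0; issue MUL r2<-Mul1 // r0:6,r1:Add3,r2:Mul1,r3:0,r4:Add2
cycle 8: CDB Mul2=18; stall // r0:6,r1:Add3,r2:Mul1,r3:0,r4:Add2
cycle 9: CDB Add1=0; issue ADD r4<-Add1 // r0:6,r1:Add3,r2:Mul1,r3:0,r4:Add1
cycle 10: CDB Add2=18 // r0:6,r1:Add3,r2:Mul1,r3:0,r4:Add1
cycle 11: CDB Add1=6 // r0:6,r1:Add3,r2:Mul1,r3:0,r4:6
cycle 12: CDB Add3=18 // r0:6,r1:18,r2:Mul1,r3:0,r4:6
cycle 13: - // r0:6,r1:18,r2:Mul1,r3:0,r4:6

STATUS = VALUE 18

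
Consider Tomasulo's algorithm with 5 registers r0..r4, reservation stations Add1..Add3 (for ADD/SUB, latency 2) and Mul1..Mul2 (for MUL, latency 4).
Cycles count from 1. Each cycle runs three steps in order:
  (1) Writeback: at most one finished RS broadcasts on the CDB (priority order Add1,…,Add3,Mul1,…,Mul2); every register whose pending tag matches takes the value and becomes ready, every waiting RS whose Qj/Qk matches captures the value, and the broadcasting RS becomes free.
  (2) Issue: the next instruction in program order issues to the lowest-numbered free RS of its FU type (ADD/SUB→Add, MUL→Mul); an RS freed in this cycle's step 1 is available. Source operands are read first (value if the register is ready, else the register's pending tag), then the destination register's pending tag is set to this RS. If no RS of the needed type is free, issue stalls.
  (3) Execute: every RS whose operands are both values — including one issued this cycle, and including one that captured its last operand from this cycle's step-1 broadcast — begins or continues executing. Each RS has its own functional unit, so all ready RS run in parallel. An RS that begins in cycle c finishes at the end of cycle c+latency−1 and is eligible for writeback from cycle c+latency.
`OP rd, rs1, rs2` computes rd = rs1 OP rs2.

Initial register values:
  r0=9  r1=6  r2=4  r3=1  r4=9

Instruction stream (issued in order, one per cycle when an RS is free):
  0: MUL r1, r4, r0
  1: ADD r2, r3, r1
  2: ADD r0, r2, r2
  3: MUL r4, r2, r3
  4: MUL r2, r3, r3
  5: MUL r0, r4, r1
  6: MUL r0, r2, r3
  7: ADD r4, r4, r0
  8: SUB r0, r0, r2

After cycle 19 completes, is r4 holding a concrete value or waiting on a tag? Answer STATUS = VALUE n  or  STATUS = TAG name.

STATUS = VALUE 83

cycle 1: issue MUL r1<-Mul1 // r0:9,r1:Mul1,r2:4,r3:1,r4:9
cycle 2: issue ADD r2<-Add1 // r0:9,r1:Mul1,r2:Add1,r3:1,r4:9
cycle 3: issue ADD r0<-Add2 // r0:Add2,r1:Mul1,r2:Add1,r3:1,r4:9
cycle 4: issue MUL r4<-Mul2 // r0:Add2,r1:Mul1,r2:Add1,r3:1,r4:Mul2
cycle 5: CDB Mul1=81; issue MUL r2<-Mul1 // r0:Add2,r1:81,r2:Mul1,r3:1,r4:Mul2
cycle 6: stall // r0:Add2,r1:81,r2:Mul1,r3:1,r4:Mul2
cycle 7: CDB Add1=82; stall // r0:Add2,r1:81,r2:Mul1,r3:1,r4:Mul2
cycle 8: stall // r0:Add2,r1:81,r2:Mul1,r3:1,r4:Mul2
cycle 9: CDB Add2=164; stall // r0:164,r1:81,r2:Mul1,r3:1,r4:Mul2
cycle 10: CDB Mul1=1; issue MUL r0<-Mul1 // r0:Mul1,r1:81,r2:1,r3:1,r4:Mul2
cycle 11: CDB Mul2=82; issue MUL r0<-Mul2 // r0:Mul2,r1:81,r2:1,r3:1,r4:82
cycle 12: issue ADD r4<-Add1 // r0:Mul2,r1:81,r2:1,r3:1,r4:Add1
cycle 13: issue SUB r0<-Add2 // r0:Add2,r1:81,r2:1,r3:1,r4:Add1
cycle 14: - // r0:Add2,r1:81,r2:1,r3:1,r4:Add1
cycle 15: CDB Mul1=6642 // r0:Add2,r1:81,r2:1,r3:1,r4:Add1
cycle 16: CDB Mul2=1 // r0:Add2,r1:81,r2:1,r3:1,r4:Add1
cycle 17: - // r0:Add2,r1:81,r2:1,r3:1,r4:Add1
cycle 18: CDB Add1=83 // r0:Add2,r1:81,r2:1,r3:1,r4:83
cycle 19: CDB Add2=0 // r0:0,r1:81,r2:1,r3:1,r4:83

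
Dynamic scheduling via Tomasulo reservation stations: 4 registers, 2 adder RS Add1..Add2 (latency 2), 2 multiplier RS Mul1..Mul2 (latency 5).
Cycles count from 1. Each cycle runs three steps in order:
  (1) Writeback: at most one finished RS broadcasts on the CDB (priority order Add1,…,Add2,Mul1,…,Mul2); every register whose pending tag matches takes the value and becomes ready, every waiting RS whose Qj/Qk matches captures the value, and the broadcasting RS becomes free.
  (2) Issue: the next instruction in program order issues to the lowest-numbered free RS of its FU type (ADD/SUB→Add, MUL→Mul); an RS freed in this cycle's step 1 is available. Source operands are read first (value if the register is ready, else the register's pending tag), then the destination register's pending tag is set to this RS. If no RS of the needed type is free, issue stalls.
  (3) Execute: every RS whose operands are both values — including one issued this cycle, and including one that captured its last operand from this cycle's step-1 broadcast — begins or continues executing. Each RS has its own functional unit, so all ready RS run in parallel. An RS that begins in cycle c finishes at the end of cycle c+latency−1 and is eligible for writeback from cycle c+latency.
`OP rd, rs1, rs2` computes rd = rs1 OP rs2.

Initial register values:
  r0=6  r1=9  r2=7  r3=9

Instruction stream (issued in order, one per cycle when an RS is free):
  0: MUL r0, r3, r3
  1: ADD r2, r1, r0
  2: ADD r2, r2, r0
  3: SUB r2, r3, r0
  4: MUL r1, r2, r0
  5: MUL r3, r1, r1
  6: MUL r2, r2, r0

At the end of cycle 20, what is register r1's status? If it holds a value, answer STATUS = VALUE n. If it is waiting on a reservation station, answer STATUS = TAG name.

  c1: issue MUL r0<-Mul1  regs: r0:Mul1,r1:9,r2:7,r3:9
  c2: issue ADD r2<-Add1  regs: r0:Mul1,r1:9,r2:Add1,r3:9
  c3: issue ADD r2<-Add2  regs: r0:Mul1,r1:9,r2:Add2,r3:9
  c4: stall  regs: r0:Mul1,r1:9,r2:Add2,r3:9
  c5: stall  regs: r0:Mul1,r1:9,r2:Add2,r3:9
  c6: CDB Mul1=81; stall  regs: r0:81,r1:9,r2:Add2,r3:9
  c7: stall  regs: r0:81,r1:9,r2:Add2,r3:9
  c8: CDB Add1=90; issue SUB r2<-Add1  regs: r0:81,r1:9,r2:Add1,r3:9
  c9: issue MUL r1<-Mul1  regs: r0:81,r1:Mul1,r2:Add1,r3:9
  c10: CDB Add1=-72; issue MUL r3<-Mul2  regs: r0:81,r1:Mul1,r2:-72,r3:Mul2
  c11: CDB Add2=171; stall  regs: r0:81,r1:Mul1,r2:-72,r3:Mul2
  c12: stall  regs: r0:81,r1:Mul1,r2:-72,r3:Mul2
  c13: stall  regs: r0:81,r1:Mul1,r2:-72,r3:Mul2
  c14: stall  regs: r0:81,r1:Mul1,r2:-72,r3:Mul2
  c15: CDB Mul1=-5832; issue MUL r2<-Mul1  regs: r0:81,r1:-5832,r2:Mul1,r3:Mul2
  c16: -  regs: r0:81,r1:-5832,r2:Mul1,r3:Mul2
  c17: -  regs: r0:81,r1:-5832,r2:Mul1,r3:Mul2
  c18: -  regs: r0:81,r1:-5832,r2:Mul1,r3:Mul2
  c19: -  regs: r0:81,r1:-5832,r2:Mul1,r3:Mul2
  c20: CDB Mul1=-5832  regs: r0:81,r1:-5832,r2:-5832,r3:Mul2

STATUS = VALUE -5832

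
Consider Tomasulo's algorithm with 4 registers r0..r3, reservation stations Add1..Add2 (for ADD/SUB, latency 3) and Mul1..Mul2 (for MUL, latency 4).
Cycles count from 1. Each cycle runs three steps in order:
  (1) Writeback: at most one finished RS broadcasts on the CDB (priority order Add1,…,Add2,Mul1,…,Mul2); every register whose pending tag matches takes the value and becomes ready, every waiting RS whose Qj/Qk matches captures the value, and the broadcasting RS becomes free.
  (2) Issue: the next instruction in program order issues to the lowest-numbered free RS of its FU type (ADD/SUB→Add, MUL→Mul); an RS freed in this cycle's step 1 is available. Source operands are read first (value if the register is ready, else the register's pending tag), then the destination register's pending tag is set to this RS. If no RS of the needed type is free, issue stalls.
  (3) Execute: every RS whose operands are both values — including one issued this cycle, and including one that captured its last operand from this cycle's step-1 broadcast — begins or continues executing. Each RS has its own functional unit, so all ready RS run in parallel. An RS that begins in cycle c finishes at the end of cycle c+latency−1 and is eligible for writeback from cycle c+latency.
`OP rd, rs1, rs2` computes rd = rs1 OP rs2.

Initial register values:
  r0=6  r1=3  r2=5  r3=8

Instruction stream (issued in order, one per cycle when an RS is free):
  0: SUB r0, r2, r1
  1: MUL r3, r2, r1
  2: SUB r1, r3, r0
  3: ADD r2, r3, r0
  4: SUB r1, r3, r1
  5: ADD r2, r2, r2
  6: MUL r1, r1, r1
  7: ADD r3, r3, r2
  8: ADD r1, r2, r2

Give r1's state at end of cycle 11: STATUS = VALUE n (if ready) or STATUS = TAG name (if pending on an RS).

STATUS = TAG Mul1

c1: issue SUB r0<-Add1 | r0:Add1,r1:3,r2:5,r3:8
c2: issue MUL r3<-Mul1 | r0:Add1,r1:3,r2:5,r3:Mul1
c3: issue SUB r1<-Add2 | r0:Add1,r1:Add2,r2:5,r3:Mul1
c4: CDB Add1=2; issue ADD r2<-Add1 | r0:2,r1:Add2,r2:Add1,r3:Mul1
c5: stall | r0:2,r1:Add2,r2:Add1,r3:Mul1
c6: CDB Mul1=15; stall | r0:2,r1:Add2,r2:Add1,r3:15
c7: stall | r0:2,r1:Add2,r2:Add1,r3:15
c8: stall | r0:2,r1:Add2,r2:Add1,r3:15
c9: CDB Add1=17; issue SUB r1<-Add1 | r0:2,r1:Add1,r2:17,r3:15
c10: CDB Add2=13; issue ADD r2<-Add2 | r0:2,r1:Add1,r2:Add2,r3:15
c11: issue MUL r1<-Mul1 | r0:2,r1:Mul1,r2:Add2,r3:15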